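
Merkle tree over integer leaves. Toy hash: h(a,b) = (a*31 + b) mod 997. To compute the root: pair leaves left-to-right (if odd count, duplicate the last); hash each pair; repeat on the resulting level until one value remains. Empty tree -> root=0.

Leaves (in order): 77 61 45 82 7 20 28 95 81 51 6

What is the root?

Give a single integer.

Answer: 178

Derivation:
L0: [77, 61, 45, 82, 7, 20, 28, 95, 81, 51, 6]
L1: h(77,61)=(77*31+61)%997=454 h(45,82)=(45*31+82)%997=480 h(7,20)=(7*31+20)%997=237 h(28,95)=(28*31+95)%997=963 h(81,51)=(81*31+51)%997=568 h(6,6)=(6*31+6)%997=192 -> [454, 480, 237, 963, 568, 192]
L2: h(454,480)=(454*31+480)%997=596 h(237,963)=(237*31+963)%997=334 h(568,192)=(568*31+192)%997=851 -> [596, 334, 851]
L3: h(596,334)=(596*31+334)%997=864 h(851,851)=(851*31+851)%997=313 -> [864, 313]
L4: h(864,313)=(864*31+313)%997=178 -> [178]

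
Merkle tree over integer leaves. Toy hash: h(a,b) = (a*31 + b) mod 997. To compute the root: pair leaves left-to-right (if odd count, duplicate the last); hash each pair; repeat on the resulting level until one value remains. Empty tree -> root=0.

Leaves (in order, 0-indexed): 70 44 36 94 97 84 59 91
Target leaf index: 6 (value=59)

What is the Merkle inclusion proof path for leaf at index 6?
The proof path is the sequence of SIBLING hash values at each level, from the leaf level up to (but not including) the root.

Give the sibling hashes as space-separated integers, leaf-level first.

Answer: 91 100 54

Derivation:
L0 (leaves): [70, 44, 36, 94, 97, 84, 59, 91], target index=6
L1: h(70,44)=(70*31+44)%997=220 [pair 0] h(36,94)=(36*31+94)%997=213 [pair 1] h(97,84)=(97*31+84)%997=100 [pair 2] h(59,91)=(59*31+91)%997=923 [pair 3] -> [220, 213, 100, 923]
  Sibling for proof at L0: 91
L2: h(220,213)=(220*31+213)%997=54 [pair 0] h(100,923)=(100*31+923)%997=35 [pair 1] -> [54, 35]
  Sibling for proof at L1: 100
L3: h(54,35)=(54*31+35)%997=712 [pair 0] -> [712]
  Sibling for proof at L2: 54
Root: 712
Proof path (sibling hashes from leaf to root): [91, 100, 54]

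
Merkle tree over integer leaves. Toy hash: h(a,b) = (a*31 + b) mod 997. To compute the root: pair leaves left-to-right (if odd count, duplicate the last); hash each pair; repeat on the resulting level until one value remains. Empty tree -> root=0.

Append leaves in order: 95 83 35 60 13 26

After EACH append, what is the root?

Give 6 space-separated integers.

Answer: 95 37 273 298 616 35

Derivation:
After append 95 (leaves=[95]):
  L0: [95]
  root=95
After append 83 (leaves=[95, 83]):
  L0: [95, 83]
  L1: h(95,83)=(95*31+83)%997=37 -> [37]
  root=37
After append 35 (leaves=[95, 83, 35]):
  L0: [95, 83, 35]
  L1: h(95,83)=(95*31+83)%997=37 h(35,35)=(35*31+35)%997=123 -> [37, 123]
  L2: h(37,123)=(37*31+123)%997=273 -> [273]
  root=273
After append 60 (leaves=[95, 83, 35, 60]):
  L0: [95, 83, 35, 60]
  L1: h(95,83)=(95*31+83)%997=37 h(35,60)=(35*31+60)%997=148 -> [37, 148]
  L2: h(37,148)=(37*31+148)%997=298 -> [298]
  root=298
After append 13 (leaves=[95, 83, 35, 60, 13]):
  L0: [95, 83, 35, 60, 13]
  L1: h(95,83)=(95*31+83)%997=37 h(35,60)=(35*31+60)%997=148 h(13,13)=(13*31+13)%997=416 -> [37, 148, 416]
  L2: h(37,148)=(37*31+148)%997=298 h(416,416)=(416*31+416)%997=351 -> [298, 351]
  L3: h(298,351)=(298*31+351)%997=616 -> [616]
  root=616
After append 26 (leaves=[95, 83, 35, 60, 13, 26]):
  L0: [95, 83, 35, 60, 13, 26]
  L1: h(95,83)=(95*31+83)%997=37 h(35,60)=(35*31+60)%997=148 h(13,26)=(13*31+26)%997=429 -> [37, 148, 429]
  L2: h(37,148)=(37*31+148)%997=298 h(429,429)=(429*31+429)%997=767 -> [298, 767]
  L3: h(298,767)=(298*31+767)%997=35 -> [35]
  root=35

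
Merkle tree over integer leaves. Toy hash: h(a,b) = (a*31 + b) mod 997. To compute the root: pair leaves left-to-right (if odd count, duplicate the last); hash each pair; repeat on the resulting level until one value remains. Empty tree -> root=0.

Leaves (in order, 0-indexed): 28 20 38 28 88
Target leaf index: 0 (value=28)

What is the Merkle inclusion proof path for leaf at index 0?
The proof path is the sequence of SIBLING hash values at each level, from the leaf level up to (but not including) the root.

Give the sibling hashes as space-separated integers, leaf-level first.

Answer: 20 209 382

Derivation:
L0 (leaves): [28, 20, 38, 28, 88], target index=0
L1: h(28,20)=(28*31+20)%997=888 [pair 0] h(38,28)=(38*31+28)%997=209 [pair 1] h(88,88)=(88*31+88)%997=822 [pair 2] -> [888, 209, 822]
  Sibling for proof at L0: 20
L2: h(888,209)=(888*31+209)%997=818 [pair 0] h(822,822)=(822*31+822)%997=382 [pair 1] -> [818, 382]
  Sibling for proof at L1: 209
L3: h(818,382)=(818*31+382)%997=815 [pair 0] -> [815]
  Sibling for proof at L2: 382
Root: 815
Proof path (sibling hashes from leaf to root): [20, 209, 382]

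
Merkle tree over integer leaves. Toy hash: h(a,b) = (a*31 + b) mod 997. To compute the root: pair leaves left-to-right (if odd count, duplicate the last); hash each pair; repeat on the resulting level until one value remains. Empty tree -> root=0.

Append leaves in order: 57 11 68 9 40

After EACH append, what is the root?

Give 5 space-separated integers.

Answer: 57 781 465 406 705

Derivation:
After append 57 (leaves=[57]):
  L0: [57]
  root=57
After append 11 (leaves=[57, 11]):
  L0: [57, 11]
  L1: h(57,11)=(57*31+11)%997=781 -> [781]
  root=781
After append 68 (leaves=[57, 11, 68]):
  L0: [57, 11, 68]
  L1: h(57,11)=(57*31+11)%997=781 h(68,68)=(68*31+68)%997=182 -> [781, 182]
  L2: h(781,182)=(781*31+182)%997=465 -> [465]
  root=465
After append 9 (leaves=[57, 11, 68, 9]):
  L0: [57, 11, 68, 9]
  L1: h(57,11)=(57*31+11)%997=781 h(68,9)=(68*31+9)%997=123 -> [781, 123]
  L2: h(781,123)=(781*31+123)%997=406 -> [406]
  root=406
After append 40 (leaves=[57, 11, 68, 9, 40]):
  L0: [57, 11, 68, 9, 40]
  L1: h(57,11)=(57*31+11)%997=781 h(68,9)=(68*31+9)%997=123 h(40,40)=(40*31+40)%997=283 -> [781, 123, 283]
  L2: h(781,123)=(781*31+123)%997=406 h(283,283)=(283*31+283)%997=83 -> [406, 83]
  L3: h(406,83)=(406*31+83)%997=705 -> [705]
  root=705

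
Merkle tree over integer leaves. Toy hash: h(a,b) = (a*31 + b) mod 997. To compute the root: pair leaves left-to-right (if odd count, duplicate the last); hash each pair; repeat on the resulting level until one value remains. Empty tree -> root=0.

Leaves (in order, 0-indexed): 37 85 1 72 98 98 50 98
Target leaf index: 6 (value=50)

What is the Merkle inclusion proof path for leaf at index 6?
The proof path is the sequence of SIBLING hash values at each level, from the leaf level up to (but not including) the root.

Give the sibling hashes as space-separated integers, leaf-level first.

Answer: 98 145 409

Derivation:
L0 (leaves): [37, 85, 1, 72, 98, 98, 50, 98], target index=6
L1: h(37,85)=(37*31+85)%997=235 [pair 0] h(1,72)=(1*31+72)%997=103 [pair 1] h(98,98)=(98*31+98)%997=145 [pair 2] h(50,98)=(50*31+98)%997=651 [pair 3] -> [235, 103, 145, 651]
  Sibling for proof at L0: 98
L2: h(235,103)=(235*31+103)%997=409 [pair 0] h(145,651)=(145*31+651)%997=161 [pair 1] -> [409, 161]
  Sibling for proof at L1: 145
L3: h(409,161)=(409*31+161)%997=876 [pair 0] -> [876]
  Sibling for proof at L2: 409
Root: 876
Proof path (sibling hashes from leaf to root): [98, 145, 409]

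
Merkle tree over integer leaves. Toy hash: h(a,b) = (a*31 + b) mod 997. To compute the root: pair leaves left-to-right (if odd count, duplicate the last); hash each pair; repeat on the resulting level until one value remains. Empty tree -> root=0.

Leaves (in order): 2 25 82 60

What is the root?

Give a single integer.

L0: [2, 25, 82, 60]
L1: h(2,25)=(2*31+25)%997=87 h(82,60)=(82*31+60)%997=608 -> [87, 608]
L2: h(87,608)=(87*31+608)%997=314 -> [314]

Answer: 314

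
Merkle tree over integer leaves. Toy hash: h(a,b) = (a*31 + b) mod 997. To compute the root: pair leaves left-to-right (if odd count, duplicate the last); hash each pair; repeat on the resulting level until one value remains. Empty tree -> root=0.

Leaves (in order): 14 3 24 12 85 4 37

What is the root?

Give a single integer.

Answer: 967

Derivation:
L0: [14, 3, 24, 12, 85, 4, 37]
L1: h(14,3)=(14*31+3)%997=437 h(24,12)=(24*31+12)%997=756 h(85,4)=(85*31+4)%997=645 h(37,37)=(37*31+37)%997=187 -> [437, 756, 645, 187]
L2: h(437,756)=(437*31+756)%997=345 h(645,187)=(645*31+187)%997=242 -> [345, 242]
L3: h(345,242)=(345*31+242)%997=967 -> [967]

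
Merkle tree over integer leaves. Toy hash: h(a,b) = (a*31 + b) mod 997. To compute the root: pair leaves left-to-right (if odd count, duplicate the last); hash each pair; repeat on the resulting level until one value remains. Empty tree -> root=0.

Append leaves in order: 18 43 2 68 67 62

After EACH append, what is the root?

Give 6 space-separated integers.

After append 18 (leaves=[18]):
  L0: [18]
  root=18
After append 43 (leaves=[18, 43]):
  L0: [18, 43]
  L1: h(18,43)=(18*31+43)%997=601 -> [601]
  root=601
After append 2 (leaves=[18, 43, 2]):
  L0: [18, 43, 2]
  L1: h(18,43)=(18*31+43)%997=601 h(2,2)=(2*31+2)%997=64 -> [601, 64]
  L2: h(601,64)=(601*31+64)%997=749 -> [749]
  root=749
After append 68 (leaves=[18, 43, 2, 68]):
  L0: [18, 43, 2, 68]
  L1: h(18,43)=(18*31+43)%997=601 h(2,68)=(2*31+68)%997=130 -> [601, 130]
  L2: h(601,130)=(601*31+130)%997=815 -> [815]
  root=815
After append 67 (leaves=[18, 43, 2, 68, 67]):
  L0: [18, 43, 2, 68, 67]
  L1: h(18,43)=(18*31+43)%997=601 h(2,68)=(2*31+68)%997=130 h(67,67)=(67*31+67)%997=150 -> [601, 130, 150]
  L2: h(601,130)=(601*31+130)%997=815 h(150,150)=(150*31+150)%997=812 -> [815, 812]
  L3: h(815,812)=(815*31+812)%997=155 -> [155]
  root=155
After append 62 (leaves=[18, 43, 2, 68, 67, 62]):
  L0: [18, 43, 2, 68, 67, 62]
  L1: h(18,43)=(18*31+43)%997=601 h(2,68)=(2*31+68)%997=130 h(67,62)=(67*31+62)%997=145 -> [601, 130, 145]
  L2: h(601,130)=(601*31+130)%997=815 h(145,145)=(145*31+145)%997=652 -> [815, 652]
  L3: h(815,652)=(815*31+652)%997=992 -> [992]
  root=992

Answer: 18 601 749 815 155 992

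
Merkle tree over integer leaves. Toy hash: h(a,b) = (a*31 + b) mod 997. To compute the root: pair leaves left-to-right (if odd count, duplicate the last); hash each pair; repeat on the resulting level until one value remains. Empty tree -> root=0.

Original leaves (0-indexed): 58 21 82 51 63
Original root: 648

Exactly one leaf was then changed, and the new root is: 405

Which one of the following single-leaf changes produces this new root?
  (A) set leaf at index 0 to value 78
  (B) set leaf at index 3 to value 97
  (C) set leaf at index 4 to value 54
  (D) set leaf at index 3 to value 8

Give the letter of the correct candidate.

Original leaves: [58, 21, 82, 51, 63]
Target new root: 405
Try each candidate change and compute the resulting root:
Candidate A: set leaf[0] = 78 -> leaves = [78, 21, 82, 51, 63]
  L0: [78, 21, 82, 51, 63]
  L1: h(78,21)=(78*31+21)%997=445 h(82,51)=(82*31+51)%997=599 h(63,63)=(63*31+63)%997=22 -> [445, 599, 22]
  L2: h(445,599)=(445*31+599)%997=436 h(22,22)=(22*31+22)%997=704 -> [436, 704]
  L3: h(436,704)=(436*31+704)%997=262 -> [262]
  root = 262 != target 405
Candidate B: set leaf[3] = 97 -> leaves = [58, 21, 82, 97, 63]
  L0: [58, 21, 82, 97, 63]
  L1: h(58,21)=(58*31+21)%997=822 h(82,97)=(82*31+97)%997=645 h(63,63)=(63*31+63)%997=22 -> [822, 645, 22]
  L2: h(822,645)=(822*31+645)%997=205 h(22,22)=(22*31+22)%997=704 -> [205, 704]
  L3: h(205,704)=(205*31+704)%997=80 -> [80]
  root = 80 != target 405
Candidate C: set leaf[4] = 54 -> leaves = [58, 21, 82, 51, 54]
  L0: [58, 21, 82, 51, 54]
  L1: h(58,21)=(58*31+21)%997=822 h(82,51)=(82*31+51)%997=599 h(54,54)=(54*31+54)%997=731 -> [822, 599, 731]
  L2: h(822,599)=(822*31+599)%997=159 h(731,731)=(731*31+731)%997=461 -> [159, 461]
  L3: h(159,461)=(159*31+461)%997=405 -> [405]
  root = 405 == target 405  ** MATCH **
Candidate D: set leaf[3] = 8 -> leaves = [58, 21, 82, 8, 63]
  L0: [58, 21, 82, 8, 63]
  L1: h(58,21)=(58*31+21)%997=822 h(82,8)=(82*31+8)%997=556 h(63,63)=(63*31+63)%997=22 -> [822, 556, 22]
  L2: h(822,556)=(822*31+556)%997=116 h(22,22)=(22*31+22)%997=704 -> [116, 704]
  L3: h(116,704)=(116*31+704)%997=312 -> [312]
  root = 312 != target 405
Candidate C produces the target root.

Answer: C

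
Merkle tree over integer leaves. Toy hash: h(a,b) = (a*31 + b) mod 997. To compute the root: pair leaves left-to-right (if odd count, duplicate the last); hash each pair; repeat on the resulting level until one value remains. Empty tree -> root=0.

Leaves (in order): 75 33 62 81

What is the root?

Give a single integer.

L0: [75, 33, 62, 81]
L1: h(75,33)=(75*31+33)%997=364 h(62,81)=(62*31+81)%997=9 -> [364, 9]
L2: h(364,9)=(364*31+9)%997=326 -> [326]

Answer: 326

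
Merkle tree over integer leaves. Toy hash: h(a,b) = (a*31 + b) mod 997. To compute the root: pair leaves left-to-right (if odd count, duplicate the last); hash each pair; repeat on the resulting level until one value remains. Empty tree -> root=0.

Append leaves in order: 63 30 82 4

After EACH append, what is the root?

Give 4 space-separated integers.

After append 63 (leaves=[63]):
  L0: [63]
  root=63
After append 30 (leaves=[63, 30]):
  L0: [63, 30]
  L1: h(63,30)=(63*31+30)%997=986 -> [986]
  root=986
After append 82 (leaves=[63, 30, 82]):
  L0: [63, 30, 82]
  L1: h(63,30)=(63*31+30)%997=986 h(82,82)=(82*31+82)%997=630 -> [986, 630]
  L2: h(986,630)=(986*31+630)%997=289 -> [289]
  root=289
After append 4 (leaves=[63, 30, 82, 4]):
  L0: [63, 30, 82, 4]
  L1: h(63,30)=(63*31+30)%997=986 h(82,4)=(82*31+4)%997=552 -> [986, 552]
  L2: h(986,552)=(986*31+552)%997=211 -> [211]
  root=211

Answer: 63 986 289 211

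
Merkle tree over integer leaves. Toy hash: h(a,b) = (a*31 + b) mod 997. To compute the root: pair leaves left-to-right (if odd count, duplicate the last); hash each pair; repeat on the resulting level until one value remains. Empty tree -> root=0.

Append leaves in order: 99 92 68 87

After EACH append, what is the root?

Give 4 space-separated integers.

After append 99 (leaves=[99]):
  L0: [99]
  root=99
After append 92 (leaves=[99, 92]):
  L0: [99, 92]
  L1: h(99,92)=(99*31+92)%997=170 -> [170]
  root=170
After append 68 (leaves=[99, 92, 68]):
  L0: [99, 92, 68]
  L1: h(99,92)=(99*31+92)%997=170 h(68,68)=(68*31+68)%997=182 -> [170, 182]
  L2: h(170,182)=(170*31+182)%997=467 -> [467]
  root=467
After append 87 (leaves=[99, 92, 68, 87]):
  L0: [99, 92, 68, 87]
  L1: h(99,92)=(99*31+92)%997=170 h(68,87)=(68*31+87)%997=201 -> [170, 201]
  L2: h(170,201)=(170*31+201)%997=486 -> [486]
  root=486

Answer: 99 170 467 486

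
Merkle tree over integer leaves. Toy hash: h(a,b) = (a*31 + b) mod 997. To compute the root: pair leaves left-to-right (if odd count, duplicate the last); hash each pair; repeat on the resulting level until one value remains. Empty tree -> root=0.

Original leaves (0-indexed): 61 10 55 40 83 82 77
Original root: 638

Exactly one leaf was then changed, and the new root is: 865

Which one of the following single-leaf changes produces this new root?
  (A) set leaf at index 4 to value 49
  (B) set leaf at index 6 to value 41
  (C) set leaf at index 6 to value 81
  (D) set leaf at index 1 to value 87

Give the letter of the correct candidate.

Answer: A

Derivation:
Original leaves: [61, 10, 55, 40, 83, 82, 77]
Target new root: 865
Try each candidate change and compute the resulting root:
Candidate A: set leaf[4] = 49 -> leaves = [61, 10, 55, 40, 49, 82, 77]
  L0: [61, 10, 55, 40, 49, 82, 77]
  L1: h(61,10)=(61*31+10)%997=904 h(55,40)=(55*31+40)%997=748 h(49,82)=(49*31+82)%997=604 h(77,77)=(77*31+77)%997=470 -> [904, 748, 604, 470]
  L2: h(904,748)=(904*31+748)%997=856 h(604,470)=(604*31+470)%997=251 -> [856, 251]
  L3: h(856,251)=(856*31+251)%997=865 -> [865]
  root = 865 == target 865  ** MATCH **
Candidate B: set leaf[6] = 41 -> leaves = [61, 10, 55, 40, 83, 82, 41]
  L0: [61, 10, 55, 40, 83, 82, 41]
  L1: h(61,10)=(61*31+10)%997=904 h(55,40)=(55*31+40)%997=748 h(83,82)=(83*31+82)%997=661 h(41,41)=(41*31+41)%997=315 -> [904, 748, 661, 315]
  L2: h(904,748)=(904*31+748)%997=856 h(661,315)=(661*31+315)%997=866 -> [856, 866]
  L3: h(856,866)=(856*31+866)%997=483 -> [483]
  root = 483 != target 865
Candidate C: set leaf[6] = 81 -> leaves = [61, 10, 55, 40, 83, 82, 81]
  L0: [61, 10, 55, 40, 83, 82, 81]
  L1: h(61,10)=(61*31+10)%997=904 h(55,40)=(55*31+40)%997=748 h(83,82)=(83*31+82)%997=661 h(81,81)=(81*31+81)%997=598 -> [904, 748, 661, 598]
  L2: h(904,748)=(904*31+748)%997=856 h(661,598)=(661*31+598)%997=152 -> [856, 152]
  L3: h(856,152)=(856*31+152)%997=766 -> [766]
  root = 766 != target 865
Candidate D: set leaf[1] = 87 -> leaves = [61, 87, 55, 40, 83, 82, 77]
  L0: [61, 87, 55, 40, 83, 82, 77]
  L1: h(61,87)=(61*31+87)%997=981 h(55,40)=(55*31+40)%997=748 h(83,82)=(83*31+82)%997=661 h(77,77)=(77*31+77)%997=470 -> [981, 748, 661, 470]
  L2: h(981,748)=(981*31+748)%997=252 h(661,470)=(661*31+470)%997=24 -> [252, 24]
  L3: h(252,24)=(252*31+24)%997=857 -> [857]
  root = 857 != target 865
Candidate A produces the target root.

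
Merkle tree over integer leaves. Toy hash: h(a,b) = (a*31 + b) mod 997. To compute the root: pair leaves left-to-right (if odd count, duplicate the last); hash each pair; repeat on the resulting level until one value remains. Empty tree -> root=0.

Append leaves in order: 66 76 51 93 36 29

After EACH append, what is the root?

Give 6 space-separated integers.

Answer: 66 128 615 657 402 178

Derivation:
After append 66 (leaves=[66]):
  L0: [66]
  root=66
After append 76 (leaves=[66, 76]):
  L0: [66, 76]
  L1: h(66,76)=(66*31+76)%997=128 -> [128]
  root=128
After append 51 (leaves=[66, 76, 51]):
  L0: [66, 76, 51]
  L1: h(66,76)=(66*31+76)%997=128 h(51,51)=(51*31+51)%997=635 -> [128, 635]
  L2: h(128,635)=(128*31+635)%997=615 -> [615]
  root=615
After append 93 (leaves=[66, 76, 51, 93]):
  L0: [66, 76, 51, 93]
  L1: h(66,76)=(66*31+76)%997=128 h(51,93)=(51*31+93)%997=677 -> [128, 677]
  L2: h(128,677)=(128*31+677)%997=657 -> [657]
  root=657
After append 36 (leaves=[66, 76, 51, 93, 36]):
  L0: [66, 76, 51, 93, 36]
  L1: h(66,76)=(66*31+76)%997=128 h(51,93)=(51*31+93)%997=677 h(36,36)=(36*31+36)%997=155 -> [128, 677, 155]
  L2: h(128,677)=(128*31+677)%997=657 h(155,155)=(155*31+155)%997=972 -> [657, 972]
  L3: h(657,972)=(657*31+972)%997=402 -> [402]
  root=402
After append 29 (leaves=[66, 76, 51, 93, 36, 29]):
  L0: [66, 76, 51, 93, 36, 29]
  L1: h(66,76)=(66*31+76)%997=128 h(51,93)=(51*31+93)%997=677 h(36,29)=(36*31+29)%997=148 -> [128, 677, 148]
  L2: h(128,677)=(128*31+677)%997=657 h(148,148)=(148*31+148)%997=748 -> [657, 748]
  L3: h(657,748)=(657*31+748)%997=178 -> [178]
  root=178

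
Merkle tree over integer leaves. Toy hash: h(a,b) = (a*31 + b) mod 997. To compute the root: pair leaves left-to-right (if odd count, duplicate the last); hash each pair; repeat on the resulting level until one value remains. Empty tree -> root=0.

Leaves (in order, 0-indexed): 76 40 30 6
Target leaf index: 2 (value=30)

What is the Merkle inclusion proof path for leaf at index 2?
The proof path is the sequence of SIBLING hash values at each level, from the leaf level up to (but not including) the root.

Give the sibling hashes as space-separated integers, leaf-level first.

Answer: 6 402

Derivation:
L0 (leaves): [76, 40, 30, 6], target index=2
L1: h(76,40)=(76*31+40)%997=402 [pair 0] h(30,6)=(30*31+6)%997=936 [pair 1] -> [402, 936]
  Sibling for proof at L0: 6
L2: h(402,936)=(402*31+936)%997=437 [pair 0] -> [437]
  Sibling for proof at L1: 402
Root: 437
Proof path (sibling hashes from leaf to root): [6, 402]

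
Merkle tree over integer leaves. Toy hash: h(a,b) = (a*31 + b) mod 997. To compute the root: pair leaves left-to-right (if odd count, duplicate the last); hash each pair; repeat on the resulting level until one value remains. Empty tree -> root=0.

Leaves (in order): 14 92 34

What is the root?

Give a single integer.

Answer: 445

Derivation:
L0: [14, 92, 34]
L1: h(14,92)=(14*31+92)%997=526 h(34,34)=(34*31+34)%997=91 -> [526, 91]
L2: h(526,91)=(526*31+91)%997=445 -> [445]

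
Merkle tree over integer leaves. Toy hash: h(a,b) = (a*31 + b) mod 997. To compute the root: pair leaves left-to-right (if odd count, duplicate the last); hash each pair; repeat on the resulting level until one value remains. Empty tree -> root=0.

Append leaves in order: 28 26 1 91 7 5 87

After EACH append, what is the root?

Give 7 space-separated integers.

Answer: 28 894 827 917 700 636 207

Derivation:
After append 28 (leaves=[28]):
  L0: [28]
  root=28
After append 26 (leaves=[28, 26]):
  L0: [28, 26]
  L1: h(28,26)=(28*31+26)%997=894 -> [894]
  root=894
After append 1 (leaves=[28, 26, 1]):
  L0: [28, 26, 1]
  L1: h(28,26)=(28*31+26)%997=894 h(1,1)=(1*31+1)%997=32 -> [894, 32]
  L2: h(894,32)=(894*31+32)%997=827 -> [827]
  root=827
After append 91 (leaves=[28, 26, 1, 91]):
  L0: [28, 26, 1, 91]
  L1: h(28,26)=(28*31+26)%997=894 h(1,91)=(1*31+91)%997=122 -> [894, 122]
  L2: h(894,122)=(894*31+122)%997=917 -> [917]
  root=917
After append 7 (leaves=[28, 26, 1, 91, 7]):
  L0: [28, 26, 1, 91, 7]
  L1: h(28,26)=(28*31+26)%997=894 h(1,91)=(1*31+91)%997=122 h(7,7)=(7*31+7)%997=224 -> [894, 122, 224]
  L2: h(894,122)=(894*31+122)%997=917 h(224,224)=(224*31+224)%997=189 -> [917, 189]
  L3: h(917,189)=(917*31+189)%997=700 -> [700]
  root=700
After append 5 (leaves=[28, 26, 1, 91, 7, 5]):
  L0: [28, 26, 1, 91, 7, 5]
  L1: h(28,26)=(28*31+26)%997=894 h(1,91)=(1*31+91)%997=122 h(7,5)=(7*31+5)%997=222 -> [894, 122, 222]
  L2: h(894,122)=(894*31+122)%997=917 h(222,222)=(222*31+222)%997=125 -> [917, 125]
  L3: h(917,125)=(917*31+125)%997=636 -> [636]
  root=636
After append 87 (leaves=[28, 26, 1, 91, 7, 5, 87]):
  L0: [28, 26, 1, 91, 7, 5, 87]
  L1: h(28,26)=(28*31+26)%997=894 h(1,91)=(1*31+91)%997=122 h(7,5)=(7*31+5)%997=222 h(87,87)=(87*31+87)%997=790 -> [894, 122, 222, 790]
  L2: h(894,122)=(894*31+122)%997=917 h(222,790)=(222*31+790)%997=693 -> [917, 693]
  L3: h(917,693)=(917*31+693)%997=207 -> [207]
  root=207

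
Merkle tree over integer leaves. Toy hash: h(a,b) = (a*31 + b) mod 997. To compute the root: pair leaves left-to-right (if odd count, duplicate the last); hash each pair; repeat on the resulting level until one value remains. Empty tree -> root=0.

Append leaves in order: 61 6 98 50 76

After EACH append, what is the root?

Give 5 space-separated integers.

After append 61 (leaves=[61]):
  L0: [61]
  root=61
After append 6 (leaves=[61, 6]):
  L0: [61, 6]
  L1: h(61,6)=(61*31+6)%997=900 -> [900]
  root=900
After append 98 (leaves=[61, 6, 98]):
  L0: [61, 6, 98]
  L1: h(61,6)=(61*31+6)%997=900 h(98,98)=(98*31+98)%997=145 -> [900, 145]
  L2: h(900,145)=(900*31+145)%997=129 -> [129]
  root=129
After append 50 (leaves=[61, 6, 98, 50]):
  L0: [61, 6, 98, 50]
  L1: h(61,6)=(61*31+6)%997=900 h(98,50)=(98*31+50)%997=97 -> [900, 97]
  L2: h(900,97)=(900*31+97)%997=81 -> [81]
  root=81
After append 76 (leaves=[61, 6, 98, 50, 76]):
  L0: [61, 6, 98, 50, 76]
  L1: h(61,6)=(61*31+6)%997=900 h(98,50)=(98*31+50)%997=97 h(76,76)=(76*31+76)%997=438 -> [900, 97, 438]
  L2: h(900,97)=(900*31+97)%997=81 h(438,438)=(438*31+438)%997=58 -> [81, 58]
  L3: h(81,58)=(81*31+58)%997=575 -> [575]
  root=575

Answer: 61 900 129 81 575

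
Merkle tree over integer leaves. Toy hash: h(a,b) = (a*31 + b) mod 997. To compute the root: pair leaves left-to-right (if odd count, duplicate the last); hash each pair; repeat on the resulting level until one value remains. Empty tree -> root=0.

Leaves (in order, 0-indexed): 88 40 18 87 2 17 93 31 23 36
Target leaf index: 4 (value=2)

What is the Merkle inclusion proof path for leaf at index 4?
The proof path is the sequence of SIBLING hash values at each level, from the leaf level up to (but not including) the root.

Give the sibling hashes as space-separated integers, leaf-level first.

Answer: 17 920 711 283

Derivation:
L0 (leaves): [88, 40, 18, 87, 2, 17, 93, 31, 23, 36], target index=4
L1: h(88,40)=(88*31+40)%997=774 [pair 0] h(18,87)=(18*31+87)%997=645 [pair 1] h(2,17)=(2*31+17)%997=79 [pair 2] h(93,31)=(93*31+31)%997=920 [pair 3] h(23,36)=(23*31+36)%997=749 [pair 4] -> [774, 645, 79, 920, 749]
  Sibling for proof at L0: 17
L2: h(774,645)=(774*31+645)%997=711 [pair 0] h(79,920)=(79*31+920)%997=378 [pair 1] h(749,749)=(749*31+749)%997=40 [pair 2] -> [711, 378, 40]
  Sibling for proof at L1: 920
L3: h(711,378)=(711*31+378)%997=485 [pair 0] h(40,40)=(40*31+40)%997=283 [pair 1] -> [485, 283]
  Sibling for proof at L2: 711
L4: h(485,283)=(485*31+283)%997=363 [pair 0] -> [363]
  Sibling for proof at L3: 283
Root: 363
Proof path (sibling hashes from leaf to root): [17, 920, 711, 283]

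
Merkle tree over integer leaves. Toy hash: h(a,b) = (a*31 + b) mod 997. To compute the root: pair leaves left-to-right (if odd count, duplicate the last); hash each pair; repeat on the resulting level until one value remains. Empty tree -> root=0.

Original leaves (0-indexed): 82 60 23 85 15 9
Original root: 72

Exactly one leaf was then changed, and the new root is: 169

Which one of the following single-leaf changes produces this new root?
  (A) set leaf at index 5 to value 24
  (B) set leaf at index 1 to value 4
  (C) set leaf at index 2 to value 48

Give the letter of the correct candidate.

Answer: C

Derivation:
Original leaves: [82, 60, 23, 85, 15, 9]
Target new root: 169
Try each candidate change and compute the resulting root:
Candidate A: set leaf[5] = 24 -> leaves = [82, 60, 23, 85, 15, 24]
  L0: [82, 60, 23, 85, 15, 24]
  L1: h(82,60)=(82*31+60)%997=608 h(23,85)=(23*31+85)%997=798 h(15,24)=(15*31+24)%997=489 -> [608, 798, 489]
  L2: h(608,798)=(608*31+798)%997=703 h(489,489)=(489*31+489)%997=693 -> [703, 693]
  L3: h(703,693)=(703*31+693)%997=552 -> [552]
  root = 552 != target 169
Candidate B: set leaf[1] = 4 -> leaves = [82, 4, 23, 85, 15, 9]
  L0: [82, 4, 23, 85, 15, 9]
  L1: h(82,4)=(82*31+4)%997=552 h(23,85)=(23*31+85)%997=798 h(15,9)=(15*31+9)%997=474 -> [552, 798, 474]
  L2: h(552,798)=(552*31+798)%997=961 h(474,474)=(474*31+474)%997=213 -> [961, 213]
  L3: h(961,213)=(961*31+213)%997=94 -> [94]
  root = 94 != target 169
Candidate C: set leaf[2] = 48 -> leaves = [82, 60, 48, 85, 15, 9]
  L0: [82, 60, 48, 85, 15, 9]
  L1: h(82,60)=(82*31+60)%997=608 h(48,85)=(48*31+85)%997=576 h(15,9)=(15*31+9)%997=474 -> [608, 576, 474]
  L2: h(608,576)=(608*31+576)%997=481 h(474,474)=(474*31+474)%997=213 -> [481, 213]
  L3: h(481,213)=(481*31+213)%997=169 -> [169]
  root = 169 == target 169  ** MATCH **
Candidate C produces the target root.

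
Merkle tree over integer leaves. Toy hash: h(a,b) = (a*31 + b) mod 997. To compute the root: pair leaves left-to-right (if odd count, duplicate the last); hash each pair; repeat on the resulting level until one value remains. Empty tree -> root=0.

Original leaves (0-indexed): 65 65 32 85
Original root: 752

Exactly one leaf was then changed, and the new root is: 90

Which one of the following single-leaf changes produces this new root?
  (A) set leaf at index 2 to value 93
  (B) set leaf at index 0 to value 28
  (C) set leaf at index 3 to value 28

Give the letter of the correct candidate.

Answer: B

Derivation:
Original leaves: [65, 65, 32, 85]
Target new root: 90
Try each candidate change and compute the resulting root:
Candidate A: set leaf[2] = 93 -> leaves = [65, 65, 93, 85]
  L0: [65, 65, 93, 85]
  L1: h(65,65)=(65*31+65)%997=86 h(93,85)=(93*31+85)%997=974 -> [86, 974]
  L2: h(86,974)=(86*31+974)%997=649 -> [649]
  root = 649 != target 90
Candidate B: set leaf[0] = 28 -> leaves = [28, 65, 32, 85]
  L0: [28, 65, 32, 85]
  L1: h(28,65)=(28*31+65)%997=933 h(32,85)=(32*31+85)%997=80 -> [933, 80]
  L2: h(933,80)=(933*31+80)%997=90 -> [90]
  root = 90 == target 90  ** MATCH **
Candidate C: set leaf[3] = 28 -> leaves = [65, 65, 32, 28]
  L0: [65, 65, 32, 28]
  L1: h(65,65)=(65*31+65)%997=86 h(32,28)=(32*31+28)%997=23 -> [86, 23]
  L2: h(86,23)=(86*31+23)%997=695 -> [695]
  root = 695 != target 90
Candidate B produces the target root.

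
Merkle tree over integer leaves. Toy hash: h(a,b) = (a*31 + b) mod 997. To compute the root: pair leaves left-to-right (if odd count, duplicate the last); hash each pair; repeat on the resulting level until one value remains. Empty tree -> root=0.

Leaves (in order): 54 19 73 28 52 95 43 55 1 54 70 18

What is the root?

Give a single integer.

Answer: 522

Derivation:
L0: [54, 19, 73, 28, 52, 95, 43, 55, 1, 54, 70, 18]
L1: h(54,19)=(54*31+19)%997=696 h(73,28)=(73*31+28)%997=297 h(52,95)=(52*31+95)%997=710 h(43,55)=(43*31+55)%997=391 h(1,54)=(1*31+54)%997=85 h(70,18)=(70*31+18)%997=194 -> [696, 297, 710, 391, 85, 194]
L2: h(696,297)=(696*31+297)%997=936 h(710,391)=(710*31+391)%997=467 h(85,194)=(85*31+194)%997=835 -> [936, 467, 835]
L3: h(936,467)=(936*31+467)%997=570 h(835,835)=(835*31+835)%997=798 -> [570, 798]
L4: h(570,798)=(570*31+798)%997=522 -> [522]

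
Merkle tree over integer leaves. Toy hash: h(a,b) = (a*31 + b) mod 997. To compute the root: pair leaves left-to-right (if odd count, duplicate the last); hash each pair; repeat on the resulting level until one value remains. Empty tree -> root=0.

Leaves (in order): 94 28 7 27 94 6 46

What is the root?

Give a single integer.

L0: [94, 28, 7, 27, 94, 6, 46]
L1: h(94,28)=(94*31+28)%997=948 h(7,27)=(7*31+27)%997=244 h(94,6)=(94*31+6)%997=926 h(46,46)=(46*31+46)%997=475 -> [948, 244, 926, 475]
L2: h(948,244)=(948*31+244)%997=719 h(926,475)=(926*31+475)%997=268 -> [719, 268]
L3: h(719,268)=(719*31+268)%997=623 -> [623]

Answer: 623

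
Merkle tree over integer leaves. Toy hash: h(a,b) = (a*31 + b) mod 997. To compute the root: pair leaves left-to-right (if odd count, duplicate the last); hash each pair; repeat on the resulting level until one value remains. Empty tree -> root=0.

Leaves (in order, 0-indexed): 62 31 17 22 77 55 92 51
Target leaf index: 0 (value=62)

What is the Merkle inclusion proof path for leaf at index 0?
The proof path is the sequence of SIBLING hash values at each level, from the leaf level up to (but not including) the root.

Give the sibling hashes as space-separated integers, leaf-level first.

L0 (leaves): [62, 31, 17, 22, 77, 55, 92, 51], target index=0
L1: h(62,31)=(62*31+31)%997=956 [pair 0] h(17,22)=(17*31+22)%997=549 [pair 1] h(77,55)=(77*31+55)%997=448 [pair 2] h(92,51)=(92*31+51)%997=909 [pair 3] -> [956, 549, 448, 909]
  Sibling for proof at L0: 31
L2: h(956,549)=(956*31+549)%997=275 [pair 0] h(448,909)=(448*31+909)%997=839 [pair 1] -> [275, 839]
  Sibling for proof at L1: 549
L3: h(275,839)=(275*31+839)%997=391 [pair 0] -> [391]
  Sibling for proof at L2: 839
Root: 391
Proof path (sibling hashes from leaf to root): [31, 549, 839]

Answer: 31 549 839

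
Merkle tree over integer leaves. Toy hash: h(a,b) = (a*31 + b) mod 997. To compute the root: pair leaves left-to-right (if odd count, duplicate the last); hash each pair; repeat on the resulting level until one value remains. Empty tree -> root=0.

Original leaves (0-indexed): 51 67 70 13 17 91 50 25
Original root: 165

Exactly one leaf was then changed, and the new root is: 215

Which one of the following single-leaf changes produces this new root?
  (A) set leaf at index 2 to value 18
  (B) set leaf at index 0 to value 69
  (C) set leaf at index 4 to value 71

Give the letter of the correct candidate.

Answer: C

Derivation:
Original leaves: [51, 67, 70, 13, 17, 91, 50, 25]
Target new root: 215
Try each candidate change and compute the resulting root:
Candidate A: set leaf[2] = 18 -> leaves = [51, 67, 18, 13, 17, 91, 50, 25]
  L0: [51, 67, 18, 13, 17, 91, 50, 25]
  L1: h(51,67)=(51*31+67)%997=651 h(18,13)=(18*31+13)%997=571 h(17,91)=(17*31+91)%997=618 h(50,25)=(50*31+25)%997=578 -> [651, 571, 618, 578]
  L2: h(651,571)=(651*31+571)%997=812 h(618,578)=(618*31+578)%997=793 -> [812, 793]
  L3: h(812,793)=(812*31+793)%997=43 -> [43]
  root = 43 != target 215
Candidate B: set leaf[0] = 69 -> leaves = [69, 67, 70, 13, 17, 91, 50, 25]
  L0: [69, 67, 70, 13, 17, 91, 50, 25]
  L1: h(69,67)=(69*31+67)%997=212 h(70,13)=(70*31+13)%997=189 h(17,91)=(17*31+91)%997=618 h(50,25)=(50*31+25)%997=578 -> [212, 189, 618, 578]
  L2: h(212,189)=(212*31+189)%997=779 h(618,578)=(618*31+578)%997=793 -> [779, 793]
  L3: h(779,793)=(779*31+793)%997=17 -> [17]
  root = 17 != target 215
Candidate C: set leaf[4] = 71 -> leaves = [51, 67, 70, 13, 71, 91, 50, 25]
  L0: [51, 67, 70, 13, 71, 91, 50, 25]
  L1: h(51,67)=(51*31+67)%997=651 h(70,13)=(70*31+13)%997=189 h(71,91)=(71*31+91)%997=298 h(50,25)=(50*31+25)%997=578 -> [651, 189, 298, 578]
  L2: h(651,189)=(651*31+189)%997=430 h(298,578)=(298*31+578)%997=843 -> [430, 843]
  L3: h(430,843)=(430*31+843)%997=215 -> [215]
  root = 215 == target 215  ** MATCH **
Candidate C produces the target root.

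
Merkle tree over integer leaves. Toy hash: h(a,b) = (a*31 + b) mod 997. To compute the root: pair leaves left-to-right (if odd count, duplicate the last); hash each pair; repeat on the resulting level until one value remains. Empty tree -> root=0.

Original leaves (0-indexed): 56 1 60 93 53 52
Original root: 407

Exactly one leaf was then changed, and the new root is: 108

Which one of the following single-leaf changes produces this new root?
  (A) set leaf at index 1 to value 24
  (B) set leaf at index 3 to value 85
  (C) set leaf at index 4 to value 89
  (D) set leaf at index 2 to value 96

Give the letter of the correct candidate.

Answer: D

Derivation:
Original leaves: [56, 1, 60, 93, 53, 52]
Target new root: 108
Try each candidate change and compute the resulting root:
Candidate A: set leaf[1] = 24 -> leaves = [56, 24, 60, 93, 53, 52]
  L0: [56, 24, 60, 93, 53, 52]
  L1: h(56,24)=(56*31+24)%997=763 h(60,93)=(60*31+93)%997=956 h(53,52)=(53*31+52)%997=698 -> [763, 956, 698]
  L2: h(763,956)=(763*31+956)%997=681 h(698,698)=(698*31+698)%997=402 -> [681, 402]
  L3: h(681,402)=(681*31+402)%997=576 -> [576]
  root = 576 != target 108
Candidate B: set leaf[3] = 85 -> leaves = [56, 1, 60, 85, 53, 52]
  L0: [56, 1, 60, 85, 53, 52]
  L1: h(56,1)=(56*31+1)%997=740 h(60,85)=(60*31+85)%997=948 h(53,52)=(53*31+52)%997=698 -> [740, 948, 698]
  L2: h(740,948)=(740*31+948)%997=957 h(698,698)=(698*31+698)%997=402 -> [957, 402]
  L3: h(957,402)=(957*31+402)%997=159 -> [159]
  root = 159 != target 108
Candidate C: set leaf[4] = 89 -> leaves = [56, 1, 60, 93, 89, 52]
  L0: [56, 1, 60, 93, 89, 52]
  L1: h(56,1)=(56*31+1)%997=740 h(60,93)=(60*31+93)%997=956 h(89,52)=(89*31+52)%997=817 -> [740, 956, 817]
  L2: h(740,956)=(740*31+956)%997=965 h(817,817)=(817*31+817)%997=222 -> [965, 222]
  L3: h(965,222)=(965*31+222)%997=227 -> [227]
  root = 227 != target 108
Candidate D: set leaf[2] = 96 -> leaves = [56, 1, 96, 93, 53, 52]
  L0: [56, 1, 96, 93, 53, 52]
  L1: h(56,1)=(56*31+1)%997=740 h(96,93)=(96*31+93)%997=78 h(53,52)=(53*31+52)%997=698 -> [740, 78, 698]
  L2: h(740,78)=(740*31+78)%997=87 h(698,698)=(698*31+698)%997=402 -> [87, 402]
  L3: h(87,402)=(87*31+402)%997=108 -> [108]
  root = 108 == target 108  ** MATCH **
Candidate D produces the target root.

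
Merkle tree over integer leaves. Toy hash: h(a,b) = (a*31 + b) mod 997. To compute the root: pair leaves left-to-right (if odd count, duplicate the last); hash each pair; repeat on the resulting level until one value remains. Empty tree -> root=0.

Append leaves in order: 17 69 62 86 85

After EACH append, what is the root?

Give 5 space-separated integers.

After append 17 (leaves=[17]):
  L0: [17]
  root=17
After append 69 (leaves=[17, 69]):
  L0: [17, 69]
  L1: h(17,69)=(17*31+69)%997=596 -> [596]
  root=596
After append 62 (leaves=[17, 69, 62]):
  L0: [17, 69, 62]
  L1: h(17,69)=(17*31+69)%997=596 h(62,62)=(62*31+62)%997=987 -> [596, 987]
  L2: h(596,987)=(596*31+987)%997=520 -> [520]
  root=520
After append 86 (leaves=[17, 69, 62, 86]):
  L0: [17, 69, 62, 86]
  L1: h(17,69)=(17*31+69)%997=596 h(62,86)=(62*31+86)%997=14 -> [596, 14]
  L2: h(596,14)=(596*31+14)%997=544 -> [544]
  root=544
After append 85 (leaves=[17, 69, 62, 86, 85]):
  L0: [17, 69, 62, 86, 85]
  L1: h(17,69)=(17*31+69)%997=596 h(62,86)=(62*31+86)%997=14 h(85,85)=(85*31+85)%997=726 -> [596, 14, 726]
  L2: h(596,14)=(596*31+14)%997=544 h(726,726)=(726*31+726)%997=301 -> [544, 301]
  L3: h(544,301)=(544*31+301)%997=216 -> [216]
  root=216

Answer: 17 596 520 544 216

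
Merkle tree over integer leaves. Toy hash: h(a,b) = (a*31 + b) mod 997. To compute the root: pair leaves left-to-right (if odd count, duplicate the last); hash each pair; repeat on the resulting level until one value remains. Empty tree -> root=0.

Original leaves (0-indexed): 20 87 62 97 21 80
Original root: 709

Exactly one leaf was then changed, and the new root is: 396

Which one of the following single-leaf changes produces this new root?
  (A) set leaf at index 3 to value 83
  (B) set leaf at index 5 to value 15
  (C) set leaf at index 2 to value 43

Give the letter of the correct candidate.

Original leaves: [20, 87, 62, 97, 21, 80]
Target new root: 396
Try each candidate change and compute the resulting root:
Candidate A: set leaf[3] = 83 -> leaves = [20, 87, 62, 83, 21, 80]
  L0: [20, 87, 62, 83, 21, 80]
  L1: h(20,87)=(20*31+87)%997=707 h(62,83)=(62*31+83)%997=11 h(21,80)=(21*31+80)%997=731 -> [707, 11, 731]
  L2: h(707,11)=(707*31+11)%997=991 h(731,731)=(731*31+731)%997=461 -> [991, 461]
  L3: h(991,461)=(991*31+461)%997=275 -> [275]
  root = 275 != target 396
Candidate B: set leaf[5] = 15 -> leaves = [20, 87, 62, 97, 21, 15]
  L0: [20, 87, 62, 97, 21, 15]
  L1: h(20,87)=(20*31+87)%997=707 h(62,97)=(62*31+97)%997=25 h(21,15)=(21*31+15)%997=666 -> [707, 25, 666]
  L2: h(707,25)=(707*31+25)%997=8 h(666,666)=(666*31+666)%997=375 -> [8, 375]
  L3: h(8,375)=(8*31+375)%997=623 -> [623]
  root = 623 != target 396
Candidate C: set leaf[2] = 43 -> leaves = [20, 87, 43, 97, 21, 80]
  L0: [20, 87, 43, 97, 21, 80]
  L1: h(20,87)=(20*31+87)%997=707 h(43,97)=(43*31+97)%997=433 h(21,80)=(21*31+80)%997=731 -> [707, 433, 731]
  L2: h(707,433)=(707*31+433)%997=416 h(731,731)=(731*31+731)%997=461 -> [416, 461]
  L3: h(416,461)=(416*31+461)%997=396 -> [396]
  root = 396 == target 396  ** MATCH **
Candidate C produces the target root.

Answer: C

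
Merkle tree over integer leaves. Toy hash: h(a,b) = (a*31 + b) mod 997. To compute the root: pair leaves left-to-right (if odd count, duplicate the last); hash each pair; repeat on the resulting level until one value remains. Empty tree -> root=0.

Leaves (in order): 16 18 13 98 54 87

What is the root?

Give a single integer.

Answer: 538

Derivation:
L0: [16, 18, 13, 98, 54, 87]
L1: h(16,18)=(16*31+18)%997=514 h(13,98)=(13*31+98)%997=501 h(54,87)=(54*31+87)%997=764 -> [514, 501, 764]
L2: h(514,501)=(514*31+501)%997=483 h(764,764)=(764*31+764)%997=520 -> [483, 520]
L3: h(483,520)=(483*31+520)%997=538 -> [538]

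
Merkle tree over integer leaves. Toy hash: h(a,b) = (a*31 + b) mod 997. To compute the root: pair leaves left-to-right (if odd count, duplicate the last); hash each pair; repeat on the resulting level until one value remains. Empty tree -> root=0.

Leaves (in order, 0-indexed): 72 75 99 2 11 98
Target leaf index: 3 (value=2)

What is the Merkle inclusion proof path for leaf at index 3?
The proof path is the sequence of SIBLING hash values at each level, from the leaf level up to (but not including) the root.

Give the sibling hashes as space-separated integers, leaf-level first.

L0 (leaves): [72, 75, 99, 2, 11, 98], target index=3
L1: h(72,75)=(72*31+75)%997=313 [pair 0] h(99,2)=(99*31+2)%997=80 [pair 1] h(11,98)=(11*31+98)%997=439 [pair 2] -> [313, 80, 439]
  Sibling for proof at L0: 99
L2: h(313,80)=(313*31+80)%997=810 [pair 0] h(439,439)=(439*31+439)%997=90 [pair 1] -> [810, 90]
  Sibling for proof at L1: 313
L3: h(810,90)=(810*31+90)%997=275 [pair 0] -> [275]
  Sibling for proof at L2: 90
Root: 275
Proof path (sibling hashes from leaf to root): [99, 313, 90]

Answer: 99 313 90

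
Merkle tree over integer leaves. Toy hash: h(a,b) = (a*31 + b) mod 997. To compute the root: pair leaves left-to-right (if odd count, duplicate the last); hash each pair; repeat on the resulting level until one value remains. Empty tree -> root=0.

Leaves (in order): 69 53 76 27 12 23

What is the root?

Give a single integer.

L0: [69, 53, 76, 27, 12, 23]
L1: h(69,53)=(69*31+53)%997=198 h(76,27)=(76*31+27)%997=389 h(12,23)=(12*31+23)%997=395 -> [198, 389, 395]
L2: h(198,389)=(198*31+389)%997=545 h(395,395)=(395*31+395)%997=676 -> [545, 676]
L3: h(545,676)=(545*31+676)%997=622 -> [622]

Answer: 622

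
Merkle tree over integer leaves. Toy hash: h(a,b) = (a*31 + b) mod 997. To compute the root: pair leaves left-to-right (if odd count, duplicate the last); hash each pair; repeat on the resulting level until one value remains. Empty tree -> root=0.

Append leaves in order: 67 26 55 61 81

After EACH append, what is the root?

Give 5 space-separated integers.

Answer: 67 109 154 160 168

Derivation:
After append 67 (leaves=[67]):
  L0: [67]
  root=67
After append 26 (leaves=[67, 26]):
  L0: [67, 26]
  L1: h(67,26)=(67*31+26)%997=109 -> [109]
  root=109
After append 55 (leaves=[67, 26, 55]):
  L0: [67, 26, 55]
  L1: h(67,26)=(67*31+26)%997=109 h(55,55)=(55*31+55)%997=763 -> [109, 763]
  L2: h(109,763)=(109*31+763)%997=154 -> [154]
  root=154
After append 61 (leaves=[67, 26, 55, 61]):
  L0: [67, 26, 55, 61]
  L1: h(67,26)=(67*31+26)%997=109 h(55,61)=(55*31+61)%997=769 -> [109, 769]
  L2: h(109,769)=(109*31+769)%997=160 -> [160]
  root=160
After append 81 (leaves=[67, 26, 55, 61, 81]):
  L0: [67, 26, 55, 61, 81]
  L1: h(67,26)=(67*31+26)%997=109 h(55,61)=(55*31+61)%997=769 h(81,81)=(81*31+81)%997=598 -> [109, 769, 598]
  L2: h(109,769)=(109*31+769)%997=160 h(598,598)=(598*31+598)%997=193 -> [160, 193]
  L3: h(160,193)=(160*31+193)%997=168 -> [168]
  root=168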